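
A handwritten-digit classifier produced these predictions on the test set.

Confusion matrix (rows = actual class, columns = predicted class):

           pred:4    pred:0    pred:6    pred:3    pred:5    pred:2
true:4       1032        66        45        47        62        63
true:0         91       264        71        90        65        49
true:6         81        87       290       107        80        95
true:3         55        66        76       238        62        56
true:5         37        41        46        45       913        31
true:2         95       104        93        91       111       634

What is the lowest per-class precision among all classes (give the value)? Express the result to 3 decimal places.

Per-class precision (TP/(TP+FP)):
  4: TP=1032, FP=91+81+55+37+95=359 → 1032/1391 = 0.7419
  0: TP=264, FP=66+87+66+41+104=364 → 264/628 = 0.4204
  6: TP=290, FP=45+71+76+46+93=331 → 290/621 = 0.4670
  3: TP=238, FP=47+90+107+45+91=380 → 238/618 = 0.3851
  5: TP=913, FP=62+65+80+62+111=380 → 913/1293 = 0.7061
  2: TP=634, FP=63+49+95+56+31=294 → 634/928 = 0.6832
Lowest is class '3' with precision = 0.385.

0.385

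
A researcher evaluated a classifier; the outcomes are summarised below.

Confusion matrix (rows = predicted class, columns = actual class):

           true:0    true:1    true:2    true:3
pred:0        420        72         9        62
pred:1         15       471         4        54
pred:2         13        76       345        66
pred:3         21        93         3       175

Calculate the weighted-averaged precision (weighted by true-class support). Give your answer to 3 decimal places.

0.753

Per-class precision (TP/(TP+FP)):
  0: TP=420, FP=72+9+62=143 → 420/563 = 0.7460
  1: TP=471, FP=15+4+54=73 → 471/544 = 0.8658
  2: TP=345, FP=13+76+66=155 → 345/500 = 0.6900
  3: TP=175, FP=21+93+3=117 → 175/292 = 0.5993
Weighted-precision = Σ (supportᵢ/N)·precisionᵢ with N=1899: (469/1899)·0.7460 + (712/1899)·0.8658 + (361/1899)·0.6900 + (357/1899)·0.5993 = 0.753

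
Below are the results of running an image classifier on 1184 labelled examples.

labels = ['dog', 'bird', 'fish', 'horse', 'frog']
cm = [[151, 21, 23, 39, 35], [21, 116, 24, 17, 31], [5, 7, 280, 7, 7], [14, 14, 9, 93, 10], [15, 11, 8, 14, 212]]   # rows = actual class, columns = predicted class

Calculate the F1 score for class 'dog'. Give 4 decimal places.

One-vs-rest for 'dog': TP = diagonal; FP = other classes predicted 'dog'; FN = 'dog' predicted as other.
F1 score = 2·TP/(2·TP+FP+FN).
dog: TP=151, FP=21+5+14+15=55, FN=21+23+39+35=118 → 302/475 = 0.63579

0.6358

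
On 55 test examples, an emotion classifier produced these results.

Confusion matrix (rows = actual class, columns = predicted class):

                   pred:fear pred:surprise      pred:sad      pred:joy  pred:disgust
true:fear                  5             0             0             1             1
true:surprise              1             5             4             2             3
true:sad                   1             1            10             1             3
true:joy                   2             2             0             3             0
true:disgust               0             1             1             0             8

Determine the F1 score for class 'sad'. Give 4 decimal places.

F1 score = 2·TP/(2·TP+FP+FN).
sad: TP=10, FP=0+4+0+1=5, FN=1+1+1+3=6 → 20/31 = 0.64516

0.6452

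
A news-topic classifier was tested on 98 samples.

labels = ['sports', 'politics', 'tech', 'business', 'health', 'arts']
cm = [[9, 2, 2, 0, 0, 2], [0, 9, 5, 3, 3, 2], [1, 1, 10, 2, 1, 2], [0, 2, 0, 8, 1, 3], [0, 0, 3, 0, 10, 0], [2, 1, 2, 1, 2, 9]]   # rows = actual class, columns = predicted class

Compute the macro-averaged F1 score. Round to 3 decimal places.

Per-class F1 score (2·TP/(2·TP+FP+FN)):
  sports: TP=9, FP=0+1+0+0+2=3, FN=2+2+0+0+2=6 → 18/27 = 0.6667
  politics: TP=9, FP=2+1+2+0+1=6, FN=0+5+3+3+2=13 → 18/37 = 0.4865
  tech: TP=10, FP=2+5+0+3+2=12, FN=1+1+2+1+2=7 → 20/39 = 0.5128
  business: TP=8, FP=0+3+2+0+1=6, FN=0+2+0+1+3=6 → 16/28 = 0.5714
  health: TP=10, FP=0+3+1+1+2=7, FN=0+0+3+0+0=3 → 20/30 = 0.6667
  arts: TP=9, FP=2+2+2+3+0=9, FN=2+1+2+1+2=8 → 18/35 = 0.5143
Macro-F1 score = mean = (0.6667 + 0.4865 + 0.5128 + 0.5714 + 0.6667 + 0.5143) / 6 = 0.570

0.570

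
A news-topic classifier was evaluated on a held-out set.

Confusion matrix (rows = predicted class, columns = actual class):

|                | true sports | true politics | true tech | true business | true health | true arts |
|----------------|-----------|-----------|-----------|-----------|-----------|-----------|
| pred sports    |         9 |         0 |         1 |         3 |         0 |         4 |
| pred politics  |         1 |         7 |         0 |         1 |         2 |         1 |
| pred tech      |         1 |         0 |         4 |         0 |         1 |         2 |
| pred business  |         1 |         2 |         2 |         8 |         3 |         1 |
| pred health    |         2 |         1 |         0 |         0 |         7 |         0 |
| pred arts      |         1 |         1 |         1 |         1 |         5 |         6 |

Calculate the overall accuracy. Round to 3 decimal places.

0.519

Accuracy = trace / total = (9+7+4+8+7+6=41) / 79 = 41/79 = 0.519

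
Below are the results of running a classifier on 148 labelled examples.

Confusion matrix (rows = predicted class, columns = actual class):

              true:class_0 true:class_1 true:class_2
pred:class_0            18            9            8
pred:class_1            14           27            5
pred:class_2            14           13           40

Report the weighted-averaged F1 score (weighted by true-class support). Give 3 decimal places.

Per-class F1 score (2·TP/(2·TP+FP+FN)):
  class_0: TP=18, FP=9+8=17, FN=14+14=28 → 36/81 = 0.4444
  class_1: TP=27, FP=14+5=19, FN=9+13=22 → 54/95 = 0.5684
  class_2: TP=40, FP=14+13=27, FN=8+5=13 → 80/120 = 0.6667
Weighted-F1 score = Σ (supportᵢ/N)·F1 scoreᵢ with N=148: (46/148)·0.4444 + (49/148)·0.5684 + (53/148)·0.6667 = 0.565

0.565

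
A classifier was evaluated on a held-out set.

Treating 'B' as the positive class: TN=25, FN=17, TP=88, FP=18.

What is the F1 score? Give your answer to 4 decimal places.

0.8341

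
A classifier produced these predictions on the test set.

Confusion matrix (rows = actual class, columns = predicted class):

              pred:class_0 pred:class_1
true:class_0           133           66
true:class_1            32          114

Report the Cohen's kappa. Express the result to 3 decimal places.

Observed agreement pₒ = trace/N = 247/345 = 0.7159
Expected agreement pₑ = Σ (rowᵢ·colᵢ)/N² = (199·165 + 146·180)/345² = 0.4967
κ = (pₒ − pₑ)/(1 − pₑ) = (0.7159 − 0.4967)/(1 − 0.4967) = 0.436

0.436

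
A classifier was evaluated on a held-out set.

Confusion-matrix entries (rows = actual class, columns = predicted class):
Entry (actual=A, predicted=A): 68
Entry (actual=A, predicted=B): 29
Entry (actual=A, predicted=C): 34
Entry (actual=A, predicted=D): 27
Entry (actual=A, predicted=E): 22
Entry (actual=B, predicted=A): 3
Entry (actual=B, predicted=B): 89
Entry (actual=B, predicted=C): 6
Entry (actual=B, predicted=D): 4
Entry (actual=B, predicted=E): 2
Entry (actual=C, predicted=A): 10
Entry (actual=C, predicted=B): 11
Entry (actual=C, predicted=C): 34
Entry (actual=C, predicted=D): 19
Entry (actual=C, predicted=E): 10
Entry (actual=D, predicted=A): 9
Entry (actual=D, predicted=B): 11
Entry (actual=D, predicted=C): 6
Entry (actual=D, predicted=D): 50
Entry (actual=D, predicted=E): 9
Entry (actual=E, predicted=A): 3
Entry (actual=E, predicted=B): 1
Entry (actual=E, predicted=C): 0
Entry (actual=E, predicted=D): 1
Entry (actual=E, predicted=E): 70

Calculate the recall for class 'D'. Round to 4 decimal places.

0.5882

One-vs-rest for 'D': TP = diagonal; FP = other classes predicted 'D'; FN = 'D' predicted as other.
recall = TP/(TP+FN).
D: TP=50, FN=9+11+6+9=35 → 50/85 = 0.58824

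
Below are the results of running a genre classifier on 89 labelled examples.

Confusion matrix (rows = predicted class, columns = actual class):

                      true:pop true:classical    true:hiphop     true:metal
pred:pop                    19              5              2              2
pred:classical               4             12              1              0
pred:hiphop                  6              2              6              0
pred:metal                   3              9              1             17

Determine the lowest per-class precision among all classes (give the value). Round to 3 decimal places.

0.429

Per-class precision (TP/(TP+FP)):
  pop: TP=19, FP=5+2+2=9 → 19/28 = 0.6786
  classical: TP=12, FP=4+1+0=5 → 12/17 = 0.7059
  hiphop: TP=6, FP=6+2+0=8 → 6/14 = 0.4286
  metal: TP=17, FP=3+9+1=13 → 17/30 = 0.5667
Lowest is class 'hiphop' with precision = 0.429.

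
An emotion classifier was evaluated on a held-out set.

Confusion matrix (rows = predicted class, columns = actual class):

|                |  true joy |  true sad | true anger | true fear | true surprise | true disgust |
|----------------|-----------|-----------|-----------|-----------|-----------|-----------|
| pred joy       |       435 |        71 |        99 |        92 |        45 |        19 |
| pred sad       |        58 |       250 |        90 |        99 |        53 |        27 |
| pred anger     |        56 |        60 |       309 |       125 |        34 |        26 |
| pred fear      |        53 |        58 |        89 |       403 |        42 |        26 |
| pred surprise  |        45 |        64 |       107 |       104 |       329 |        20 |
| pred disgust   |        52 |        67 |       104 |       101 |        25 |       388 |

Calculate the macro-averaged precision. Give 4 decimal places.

Per-class precision (TP/(TP+FP)):
  joy: TP=435, FP=71+99+92+45+19=326 → 435/761 = 0.57162
  sad: TP=250, FP=58+90+99+53+27=327 → 250/577 = 0.43328
  anger: TP=309, FP=56+60+125+34+26=301 → 309/610 = 0.50656
  fear: TP=403, FP=53+58+89+42+26=268 → 403/671 = 0.60060
  surprise: TP=329, FP=45+64+107+104+20=340 → 329/669 = 0.49178
  disgust: TP=388, FP=52+67+104+101+25=349 → 388/737 = 0.52646
Macro-precision = mean = (0.57162 + 0.43328 + 0.50656 + 0.60060 + 0.49178 + 0.52646) / 6 = 0.5217

0.5217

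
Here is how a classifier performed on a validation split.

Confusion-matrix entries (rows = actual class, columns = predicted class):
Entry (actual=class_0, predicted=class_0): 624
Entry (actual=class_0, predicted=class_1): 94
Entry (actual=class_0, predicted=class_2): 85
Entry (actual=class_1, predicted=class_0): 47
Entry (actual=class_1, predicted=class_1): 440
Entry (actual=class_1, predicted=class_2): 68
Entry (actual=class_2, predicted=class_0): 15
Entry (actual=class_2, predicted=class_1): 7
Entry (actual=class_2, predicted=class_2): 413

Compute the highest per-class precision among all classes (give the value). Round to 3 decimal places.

Per-class precision (TP/(TP+FP)):
  class_0: TP=624, FP=47+15=62 → 624/686 = 0.9096
  class_1: TP=440, FP=94+7=101 → 440/541 = 0.8133
  class_2: TP=413, FP=85+68=153 → 413/566 = 0.7297
Highest is class 'class_0' with precision = 0.910.

0.910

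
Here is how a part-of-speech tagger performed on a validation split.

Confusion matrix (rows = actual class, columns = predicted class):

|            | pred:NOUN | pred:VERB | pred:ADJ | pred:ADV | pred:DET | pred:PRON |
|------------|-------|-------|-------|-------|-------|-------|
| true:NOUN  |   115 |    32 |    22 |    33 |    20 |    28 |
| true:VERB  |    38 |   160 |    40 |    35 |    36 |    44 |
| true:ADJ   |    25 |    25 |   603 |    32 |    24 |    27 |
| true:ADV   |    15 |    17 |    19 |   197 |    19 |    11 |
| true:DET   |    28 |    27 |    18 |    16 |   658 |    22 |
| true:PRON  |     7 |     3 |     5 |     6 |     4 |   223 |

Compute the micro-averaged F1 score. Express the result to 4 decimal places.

0.7426

Micro-averaging pools counts across classes: ΣTP=1956, ΣFP=678, ΣFN=678.
Micro-F1 score = 2·TP/(2·TP+FP+FN) on pooled counts = 0.7426 (equals overall accuracy in single-label multiclass).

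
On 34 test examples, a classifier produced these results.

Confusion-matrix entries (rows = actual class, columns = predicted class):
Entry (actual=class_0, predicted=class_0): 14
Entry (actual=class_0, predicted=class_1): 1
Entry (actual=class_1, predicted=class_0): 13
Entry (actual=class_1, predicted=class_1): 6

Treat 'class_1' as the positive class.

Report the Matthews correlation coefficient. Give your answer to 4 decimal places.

MCC = (TP·TN − FP·FN) / √((TP+FP)(TP+FN)(TN+FP)(TN+FN))
Numerator = 6·14 − 1·13 = 71
Denominator = √(7·19·15·27) = √53865 = 232.0883
MCC = 71 / 232.0883 = 0.3059

0.3059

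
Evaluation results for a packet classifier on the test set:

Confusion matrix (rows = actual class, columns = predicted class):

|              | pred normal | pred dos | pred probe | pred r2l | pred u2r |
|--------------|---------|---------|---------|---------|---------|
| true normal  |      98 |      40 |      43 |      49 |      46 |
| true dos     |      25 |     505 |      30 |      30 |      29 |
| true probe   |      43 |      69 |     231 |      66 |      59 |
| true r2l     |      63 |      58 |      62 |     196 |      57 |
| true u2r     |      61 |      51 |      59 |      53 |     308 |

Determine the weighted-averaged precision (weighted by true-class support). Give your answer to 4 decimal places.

Per-class precision (TP/(TP+FP)):
  normal: TP=98, FP=25+43+63+61=192 → 98/290 = 0.33793
  dos: TP=505, FP=40+69+58+51=218 → 505/723 = 0.69848
  probe: TP=231, FP=43+30+62+59=194 → 231/425 = 0.54353
  r2l: TP=196, FP=49+30+66+53=198 → 196/394 = 0.49746
  u2r: TP=308, FP=46+29+59+57=191 → 308/499 = 0.61723
Weighted-precision = Σ (supportᵢ/N)·precisionᵢ with N=2331: (276/2331)·0.33793 + (619/2331)·0.69848 + (468/2331)·0.54353 + (436/2331)·0.49746 + (532/2331)·0.61723 = 0.5685

0.5685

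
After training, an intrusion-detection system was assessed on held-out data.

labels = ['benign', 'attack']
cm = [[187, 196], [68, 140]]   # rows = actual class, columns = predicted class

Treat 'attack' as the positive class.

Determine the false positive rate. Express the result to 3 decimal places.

0.512

FPR = FP/(FP+TN) = 196/(196+187) = 0.512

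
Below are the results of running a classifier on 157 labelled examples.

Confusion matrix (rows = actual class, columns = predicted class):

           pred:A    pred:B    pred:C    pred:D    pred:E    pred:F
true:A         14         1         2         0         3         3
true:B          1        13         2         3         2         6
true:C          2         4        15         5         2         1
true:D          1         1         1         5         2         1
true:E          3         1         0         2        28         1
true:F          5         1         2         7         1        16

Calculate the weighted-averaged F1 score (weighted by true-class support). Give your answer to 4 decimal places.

0.5865

Per-class F1 score (2·TP/(2·TP+FP+FN)):
  A: TP=14, FP=1+2+1+3+5=12, FN=1+2+0+3+3=9 → 28/49 = 0.57143
  B: TP=13, FP=1+4+1+1+1=8, FN=1+2+3+2+6=14 → 26/48 = 0.54167
  C: TP=15, FP=2+2+1+0+2=7, FN=2+4+5+2+1=14 → 30/51 = 0.58824
  D: TP=5, FP=0+3+5+2+7=17, FN=1+1+1+2+1=6 → 10/33 = 0.30303
  E: TP=28, FP=3+2+2+2+1=10, FN=3+1+0+2+1=7 → 56/73 = 0.76712
  F: TP=16, FP=3+6+1+1+1=12, FN=5+1+2+7+1=16 → 32/60 = 0.53333
Weighted-F1 score = Σ (supportᵢ/N)·F1 scoreᵢ with N=157: (23/157)·0.57143 + (27/157)·0.54167 + (29/157)·0.58824 + (11/157)·0.30303 + (35/157)·0.76712 + (32/157)·0.53333 = 0.5865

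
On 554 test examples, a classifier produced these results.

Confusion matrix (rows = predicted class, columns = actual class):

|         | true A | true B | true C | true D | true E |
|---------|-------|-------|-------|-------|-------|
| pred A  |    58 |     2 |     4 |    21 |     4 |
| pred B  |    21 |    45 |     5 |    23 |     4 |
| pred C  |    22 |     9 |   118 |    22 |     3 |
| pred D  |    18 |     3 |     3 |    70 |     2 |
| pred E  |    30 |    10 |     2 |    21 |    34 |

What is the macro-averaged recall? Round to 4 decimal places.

0.6209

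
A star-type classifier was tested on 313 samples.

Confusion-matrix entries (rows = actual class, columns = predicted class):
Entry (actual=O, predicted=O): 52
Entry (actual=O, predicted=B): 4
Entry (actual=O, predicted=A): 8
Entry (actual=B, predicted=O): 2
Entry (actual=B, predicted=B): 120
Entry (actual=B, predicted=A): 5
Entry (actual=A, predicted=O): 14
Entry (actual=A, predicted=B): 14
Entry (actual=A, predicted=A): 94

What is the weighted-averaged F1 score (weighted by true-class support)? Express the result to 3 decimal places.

Per-class F1 score (2·TP/(2·TP+FP+FN)):
  O: TP=52, FP=2+14=16, FN=4+8=12 → 104/132 = 0.7879
  B: TP=120, FP=4+14=18, FN=2+5=7 → 240/265 = 0.9057
  A: TP=94, FP=8+5=13, FN=14+14=28 → 188/229 = 0.8210
Weighted-F1 score = Σ (supportᵢ/N)·F1 scoreᵢ with N=313: (64/313)·0.7879 + (127/313)·0.9057 + (122/313)·0.8210 = 0.849

0.849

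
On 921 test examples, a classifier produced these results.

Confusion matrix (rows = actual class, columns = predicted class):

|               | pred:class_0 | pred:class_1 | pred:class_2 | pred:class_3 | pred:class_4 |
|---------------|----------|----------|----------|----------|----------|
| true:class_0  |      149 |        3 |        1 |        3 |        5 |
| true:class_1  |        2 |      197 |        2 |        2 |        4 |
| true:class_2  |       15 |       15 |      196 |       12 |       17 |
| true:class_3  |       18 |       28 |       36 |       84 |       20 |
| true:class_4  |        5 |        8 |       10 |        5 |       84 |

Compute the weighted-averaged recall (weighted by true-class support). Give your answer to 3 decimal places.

0.771

Per-class recall (TP/(TP+FN)):
  class_0: TP=149, FN=3+1+3+5=12 → 149/161 = 0.9255
  class_1: TP=197, FN=2+2+2+4=10 → 197/207 = 0.9517
  class_2: TP=196, FN=15+15+12+17=59 → 196/255 = 0.7686
  class_3: TP=84, FN=18+28+36+20=102 → 84/186 = 0.4516
  class_4: TP=84, FN=5+8+10+5=28 → 84/112 = 0.7500
Weighted-recall = Σ (supportᵢ/N)·recallᵢ with N=921: (161/921)·0.9255 + (207/921)·0.9517 + (255/921)·0.7686 + (186/921)·0.4516 + (112/921)·0.7500 = 0.771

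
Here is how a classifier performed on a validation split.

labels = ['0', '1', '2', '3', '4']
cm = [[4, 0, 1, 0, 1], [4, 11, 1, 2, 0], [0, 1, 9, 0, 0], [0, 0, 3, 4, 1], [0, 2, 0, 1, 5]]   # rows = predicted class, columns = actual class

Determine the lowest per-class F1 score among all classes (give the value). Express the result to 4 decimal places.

0.5333

Per-class F1 score (2·TP/(2·TP+FP+FN)):
  0: TP=4, FP=0+1+0+1=2, FN=4+0+0+0=4 → 8/14 = 0.57143
  1: TP=11, FP=4+1+2+0=7, FN=0+1+0+2=3 → 22/32 = 0.68750
  2: TP=9, FP=0+1+0+0=1, FN=1+1+3+0=5 → 18/24 = 0.75000
  3: TP=4, FP=0+0+3+1=4, FN=0+2+0+1=3 → 8/15 = 0.53333
  4: TP=5, FP=0+2+0+1=3, FN=1+0+0+1=2 → 10/15 = 0.66667
Lowest is class '3' with F1 score = 0.5333.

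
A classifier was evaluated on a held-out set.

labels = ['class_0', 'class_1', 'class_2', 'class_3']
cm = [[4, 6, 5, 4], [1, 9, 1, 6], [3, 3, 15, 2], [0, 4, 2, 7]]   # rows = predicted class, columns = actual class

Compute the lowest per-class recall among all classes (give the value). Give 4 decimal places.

0.3684

Per-class recall (TP/(TP+FN)):
  class_0: TP=4, FN=1+3+0=4 → 4/8 = 0.50000
  class_1: TP=9, FN=6+3+4=13 → 9/22 = 0.40909
  class_2: TP=15, FN=5+1+2=8 → 15/23 = 0.65217
  class_3: TP=7, FN=4+6+2=12 → 7/19 = 0.36842
Lowest is class 'class_3' with recall = 0.3684.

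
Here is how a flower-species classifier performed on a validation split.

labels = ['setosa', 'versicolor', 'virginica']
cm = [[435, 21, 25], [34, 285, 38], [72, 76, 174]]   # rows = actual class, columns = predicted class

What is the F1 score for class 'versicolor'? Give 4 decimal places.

0.7713

Treat 'versicolor' as positive and all other classes as negative.
F1 score = 2·TP/(2·TP+FP+FN).
versicolor: TP=285, FP=21+76=97, FN=34+38=72 → 570/739 = 0.77131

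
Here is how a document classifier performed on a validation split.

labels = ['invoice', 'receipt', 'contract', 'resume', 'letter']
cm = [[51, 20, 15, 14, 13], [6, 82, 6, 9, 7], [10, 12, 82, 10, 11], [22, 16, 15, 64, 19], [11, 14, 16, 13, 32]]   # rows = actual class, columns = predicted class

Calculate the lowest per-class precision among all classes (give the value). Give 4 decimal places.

0.3902

Per-class precision (TP/(TP+FP)):
  invoice: TP=51, FP=6+10+22+11=49 → 51/100 = 0.51000
  receipt: TP=82, FP=20+12+16+14=62 → 82/144 = 0.56944
  contract: TP=82, FP=15+6+15+16=52 → 82/134 = 0.61194
  resume: TP=64, FP=14+9+10+13=46 → 64/110 = 0.58182
  letter: TP=32, FP=13+7+11+19=50 → 32/82 = 0.39024
Lowest is class 'letter' with precision = 0.3902.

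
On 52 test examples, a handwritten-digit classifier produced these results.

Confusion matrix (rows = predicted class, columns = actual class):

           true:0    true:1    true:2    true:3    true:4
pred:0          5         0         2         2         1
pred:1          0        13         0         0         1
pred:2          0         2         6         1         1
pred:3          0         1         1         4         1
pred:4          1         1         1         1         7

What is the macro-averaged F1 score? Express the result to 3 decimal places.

0.647

Per-class F1 score (2·TP/(2·TP+FP+FN)):
  0: TP=5, FP=0+2+2+1=5, FN=0+0+0+1=1 → 10/16 = 0.6250
  1: TP=13, FP=0+0+0+1=1, FN=0+2+1+1=4 → 26/31 = 0.8387
  2: TP=6, FP=0+2+1+1=4, FN=2+0+1+1=4 → 12/20 = 0.6000
  3: TP=4, FP=0+1+1+1=3, FN=2+0+1+1=4 → 8/15 = 0.5333
  4: TP=7, FP=1+1+1+1=4, FN=1+1+1+1=4 → 14/22 = 0.6364
Macro-F1 score = mean = (0.6250 + 0.8387 + 0.6000 + 0.5333 + 0.6364) / 5 = 0.647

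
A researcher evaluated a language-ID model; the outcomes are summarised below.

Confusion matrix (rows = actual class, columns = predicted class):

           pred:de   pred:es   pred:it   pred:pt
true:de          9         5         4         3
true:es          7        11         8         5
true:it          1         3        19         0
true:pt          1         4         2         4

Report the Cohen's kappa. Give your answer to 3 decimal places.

Observed agreement pₒ = trace/N = 43/86 = 0.5000
Expected agreement pₑ = Σ (rowᵢ·colᵢ)/N² = (21·18 + 31·23 + 23·33 + 11·12)/86² = 0.2680
κ = (pₒ − pₑ)/(1 − pₑ) = (0.5000 − 0.2680)/(1 − 0.2680) = 0.317

0.317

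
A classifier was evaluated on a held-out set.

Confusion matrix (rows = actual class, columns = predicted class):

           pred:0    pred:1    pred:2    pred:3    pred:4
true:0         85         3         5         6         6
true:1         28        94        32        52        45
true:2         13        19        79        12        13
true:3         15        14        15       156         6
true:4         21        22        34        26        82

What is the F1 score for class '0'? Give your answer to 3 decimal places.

One-vs-rest for '0': TP = diagonal; FP = other classes predicted '0'; FN = '0' predicted as other.
F1 score = 2·TP/(2·TP+FP+FN).
0: TP=85, FP=28+13+15+21=77, FN=3+5+6+6=20 → 170/267 = 0.6367

0.637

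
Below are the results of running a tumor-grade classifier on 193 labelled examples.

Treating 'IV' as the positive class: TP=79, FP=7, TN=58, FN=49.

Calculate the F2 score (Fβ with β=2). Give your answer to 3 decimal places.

Fβ = (1+β²)·TP / ((1+β²)·TP + β²·FN + FP), with β²=4
= 5·79 / (5·79 + 4·49 + 7) = 0.661

0.661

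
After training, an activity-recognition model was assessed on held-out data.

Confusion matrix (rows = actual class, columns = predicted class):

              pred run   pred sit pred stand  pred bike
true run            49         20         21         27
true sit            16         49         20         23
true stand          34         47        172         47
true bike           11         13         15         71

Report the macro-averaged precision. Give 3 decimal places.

Per-class precision (TP/(TP+FP)):
  run: TP=49, FP=16+34+11=61 → 49/110 = 0.4455
  sit: TP=49, FP=20+47+13=80 → 49/129 = 0.3798
  stand: TP=172, FP=21+20+15=56 → 172/228 = 0.7544
  bike: TP=71, FP=27+23+47=97 → 71/168 = 0.4226
Macro-precision = mean = (0.4455 + 0.3798 + 0.7544 + 0.4226) / 4 = 0.501

0.501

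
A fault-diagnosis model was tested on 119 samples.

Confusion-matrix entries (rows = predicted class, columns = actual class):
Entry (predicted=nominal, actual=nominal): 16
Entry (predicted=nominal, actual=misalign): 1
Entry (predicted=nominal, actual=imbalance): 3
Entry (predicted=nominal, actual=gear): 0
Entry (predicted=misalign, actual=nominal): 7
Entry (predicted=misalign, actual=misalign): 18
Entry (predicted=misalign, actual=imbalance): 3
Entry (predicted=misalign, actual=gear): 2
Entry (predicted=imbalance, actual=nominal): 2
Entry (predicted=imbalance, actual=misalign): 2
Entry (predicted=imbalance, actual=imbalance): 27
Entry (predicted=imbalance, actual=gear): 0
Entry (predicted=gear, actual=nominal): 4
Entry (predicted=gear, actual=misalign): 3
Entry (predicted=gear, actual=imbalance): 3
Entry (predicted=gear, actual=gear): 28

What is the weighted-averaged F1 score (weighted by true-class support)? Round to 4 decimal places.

Per-class F1 score (2·TP/(2·TP+FP+FN)):
  nominal: TP=16, FP=1+3+0=4, FN=7+2+4=13 → 32/49 = 0.65306
  misalign: TP=18, FP=7+3+2=12, FN=1+2+3=6 → 36/54 = 0.66667
  imbalance: TP=27, FP=2+2+0=4, FN=3+3+3=9 → 54/67 = 0.80597
  gear: TP=28, FP=4+3+3=10, FN=0+2+0=2 → 56/68 = 0.82353
Weighted-F1 score = Σ (supportᵢ/N)·F1 scoreᵢ with N=119: (29/119)·0.65306 + (24/119)·0.66667 + (36/119)·0.80597 + (30/119)·0.82353 = 0.7450

0.7450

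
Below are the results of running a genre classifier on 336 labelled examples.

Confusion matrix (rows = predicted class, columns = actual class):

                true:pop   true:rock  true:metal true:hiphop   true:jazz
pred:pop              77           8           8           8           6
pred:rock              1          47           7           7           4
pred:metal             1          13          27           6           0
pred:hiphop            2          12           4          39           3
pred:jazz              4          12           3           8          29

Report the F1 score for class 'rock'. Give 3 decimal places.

0.595

One-vs-rest for 'rock': TP = diagonal; FP = other classes predicted 'rock'; FN = 'rock' predicted as other.
F1 score = 2·TP/(2·TP+FP+FN).
rock: TP=47, FP=1+7+7+4=19, FN=8+13+12+12=45 → 94/158 = 0.5949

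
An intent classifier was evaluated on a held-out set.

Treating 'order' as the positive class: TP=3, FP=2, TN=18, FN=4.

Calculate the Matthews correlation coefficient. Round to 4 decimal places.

MCC = (TP·TN − FP·FN) / √((TP+FP)(TP+FN)(TN+FP)(TN+FN))
Numerator = 3·18 − 2·4 = 46
Denominator = √(5·7·20·22) = √15400 = 124.0967
MCC = 46 / 124.0967 = 0.3707

0.3707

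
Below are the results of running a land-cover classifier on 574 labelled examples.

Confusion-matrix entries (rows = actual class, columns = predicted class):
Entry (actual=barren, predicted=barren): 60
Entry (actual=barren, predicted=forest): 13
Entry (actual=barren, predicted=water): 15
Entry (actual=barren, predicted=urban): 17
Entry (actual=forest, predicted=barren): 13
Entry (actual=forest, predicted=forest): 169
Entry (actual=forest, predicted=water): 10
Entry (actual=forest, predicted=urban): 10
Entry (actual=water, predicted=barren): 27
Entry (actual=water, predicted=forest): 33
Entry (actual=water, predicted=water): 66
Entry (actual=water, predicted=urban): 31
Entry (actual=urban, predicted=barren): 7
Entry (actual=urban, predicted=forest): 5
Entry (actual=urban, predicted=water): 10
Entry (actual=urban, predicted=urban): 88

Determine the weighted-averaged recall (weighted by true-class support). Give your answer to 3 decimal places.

Per-class recall (TP/(TP+FN)):
  barren: TP=60, FN=13+15+17=45 → 60/105 = 0.5714
  forest: TP=169, FN=13+10+10=33 → 169/202 = 0.8366
  water: TP=66, FN=27+33+31=91 → 66/157 = 0.4204
  urban: TP=88, FN=7+5+10=22 → 88/110 = 0.8000
Weighted-recall = Σ (supportᵢ/N)·recallᵢ with N=574: (105/574)·0.5714 + (202/574)·0.8366 + (157/574)·0.4204 + (110/574)·0.8000 = 0.667

0.667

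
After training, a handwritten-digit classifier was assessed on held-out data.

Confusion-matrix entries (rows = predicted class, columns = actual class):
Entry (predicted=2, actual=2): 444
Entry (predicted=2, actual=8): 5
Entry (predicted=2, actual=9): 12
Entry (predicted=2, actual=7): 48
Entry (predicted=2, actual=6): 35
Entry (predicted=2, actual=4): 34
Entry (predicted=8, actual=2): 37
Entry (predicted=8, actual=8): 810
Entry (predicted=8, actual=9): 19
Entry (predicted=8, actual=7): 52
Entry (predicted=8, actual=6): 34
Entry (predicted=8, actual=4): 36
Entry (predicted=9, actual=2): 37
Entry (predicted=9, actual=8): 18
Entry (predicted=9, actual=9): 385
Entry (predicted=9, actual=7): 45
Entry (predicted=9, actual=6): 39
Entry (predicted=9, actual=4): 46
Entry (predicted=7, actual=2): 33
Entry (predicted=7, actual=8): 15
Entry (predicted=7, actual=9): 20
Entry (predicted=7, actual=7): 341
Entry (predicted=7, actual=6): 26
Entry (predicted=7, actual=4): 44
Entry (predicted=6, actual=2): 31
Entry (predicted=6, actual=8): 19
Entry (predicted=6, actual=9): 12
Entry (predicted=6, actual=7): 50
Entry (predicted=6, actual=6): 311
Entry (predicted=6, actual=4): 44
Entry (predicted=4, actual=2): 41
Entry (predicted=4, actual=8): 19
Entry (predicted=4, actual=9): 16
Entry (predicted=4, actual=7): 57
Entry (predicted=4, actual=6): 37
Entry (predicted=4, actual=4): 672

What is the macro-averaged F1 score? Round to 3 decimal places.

Per-class F1 score (2·TP/(2·TP+FP+FN)):
  2: TP=444, FP=5+12+48+35+34=134, FN=37+37+33+31+41=179 → 888/1201 = 0.7394
  8: TP=810, FP=37+19+52+34+36=178, FN=5+18+15+19+19=76 → 1620/1874 = 0.8645
  9: TP=385, FP=37+18+45+39+46=185, FN=12+19+20+12+16=79 → 770/1034 = 0.7447
  7: TP=341, FP=33+15+20+26+44=138, FN=48+52+45+50+57=252 → 682/1072 = 0.6362
  6: TP=311, FP=31+19+12+50+44=156, FN=35+34+39+26+37=171 → 622/949 = 0.6554
  4: TP=672, FP=41+19+16+57+37=170, FN=34+36+46+44+44=204 → 1344/1718 = 0.7823
Macro-F1 score = mean = (0.7394 + 0.8645 + 0.7447 + 0.6362 + 0.6554 + 0.7823) / 6 = 0.737

0.737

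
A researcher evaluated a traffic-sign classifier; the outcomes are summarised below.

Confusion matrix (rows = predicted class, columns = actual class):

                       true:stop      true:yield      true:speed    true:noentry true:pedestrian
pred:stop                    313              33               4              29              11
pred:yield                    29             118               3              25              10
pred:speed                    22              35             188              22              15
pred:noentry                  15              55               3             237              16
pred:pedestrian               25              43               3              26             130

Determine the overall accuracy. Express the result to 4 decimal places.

Accuracy = trace / total = (313+118+188+237+130=986) / 1410 = 986/1410 = 0.6993

0.6993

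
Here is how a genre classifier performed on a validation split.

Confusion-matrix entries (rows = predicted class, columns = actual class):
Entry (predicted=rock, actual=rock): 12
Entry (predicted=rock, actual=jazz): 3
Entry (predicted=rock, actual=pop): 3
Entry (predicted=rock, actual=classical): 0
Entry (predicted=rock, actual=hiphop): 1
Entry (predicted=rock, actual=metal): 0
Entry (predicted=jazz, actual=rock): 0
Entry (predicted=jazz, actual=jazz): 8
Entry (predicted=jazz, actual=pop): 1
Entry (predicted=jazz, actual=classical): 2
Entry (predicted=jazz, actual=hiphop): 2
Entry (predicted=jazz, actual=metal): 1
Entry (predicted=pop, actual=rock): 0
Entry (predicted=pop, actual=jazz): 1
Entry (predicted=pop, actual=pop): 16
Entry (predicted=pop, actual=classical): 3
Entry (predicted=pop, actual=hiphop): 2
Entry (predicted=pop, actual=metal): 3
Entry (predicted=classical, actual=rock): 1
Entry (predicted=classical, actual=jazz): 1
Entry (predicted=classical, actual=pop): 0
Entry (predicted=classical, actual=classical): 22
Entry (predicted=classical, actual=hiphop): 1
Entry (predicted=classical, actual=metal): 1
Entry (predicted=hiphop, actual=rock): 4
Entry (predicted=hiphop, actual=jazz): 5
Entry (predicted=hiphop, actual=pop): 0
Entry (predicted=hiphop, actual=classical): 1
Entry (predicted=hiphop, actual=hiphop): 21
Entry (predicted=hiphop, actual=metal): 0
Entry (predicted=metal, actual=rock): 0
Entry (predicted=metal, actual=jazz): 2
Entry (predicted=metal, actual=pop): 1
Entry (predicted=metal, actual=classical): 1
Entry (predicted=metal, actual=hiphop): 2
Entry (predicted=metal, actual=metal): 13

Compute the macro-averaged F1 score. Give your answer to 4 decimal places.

Per-class F1 score (2·TP/(2·TP+FP+FN)):
  rock: TP=12, FP=3+3+0+1+0=7, FN=0+0+1+4+0=5 → 24/36 = 0.66667
  jazz: TP=8, FP=0+1+2+2+1=6, FN=3+1+1+5+2=12 → 16/34 = 0.47059
  pop: TP=16, FP=0+1+3+2+3=9, FN=3+1+0+0+1=5 → 32/46 = 0.69565
  classical: TP=22, FP=1+1+0+1+1=4, FN=0+2+3+1+1=7 → 44/55 = 0.80000
  hiphop: TP=21, FP=4+5+0+1+0=10, FN=1+2+2+1+2=8 → 42/60 = 0.70000
  metal: TP=13, FP=0+2+1+1+2=6, FN=0+1+3+1+0=5 → 26/37 = 0.70270
Macro-F1 score = mean = (0.66667 + 0.47059 + 0.69565 + 0.80000 + 0.70000 + 0.70270) / 6 = 0.6726

0.6726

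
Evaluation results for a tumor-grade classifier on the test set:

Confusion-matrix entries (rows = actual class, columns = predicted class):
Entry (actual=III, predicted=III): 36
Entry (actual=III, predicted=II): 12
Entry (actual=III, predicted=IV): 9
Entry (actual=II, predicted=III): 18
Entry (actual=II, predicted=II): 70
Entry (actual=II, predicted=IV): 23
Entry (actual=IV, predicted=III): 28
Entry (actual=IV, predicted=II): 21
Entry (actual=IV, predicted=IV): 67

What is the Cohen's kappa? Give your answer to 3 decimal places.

Observed agreement pₒ = trace/N = 173/284 = 0.6092
Expected agreement pₑ = Σ (rowᵢ·colᵢ)/N² = (57·82 + 111·103 + 116·99)/284² = 0.3421
κ = (pₒ − pₑ)/(1 − pₑ) = (0.6092 − 0.3421)/(1 − 0.3421) = 0.406

0.406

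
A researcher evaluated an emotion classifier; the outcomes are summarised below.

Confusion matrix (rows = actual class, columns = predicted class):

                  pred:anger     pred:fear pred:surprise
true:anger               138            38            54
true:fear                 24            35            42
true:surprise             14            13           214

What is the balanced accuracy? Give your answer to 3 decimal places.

0.612

Balanced accuracy = mean of per-class recall.
  anger: recall = 138/230 = 0.6000
  fear: recall = 35/101 = 0.3465
  surprise: recall = 214/241 = 0.8880
Mean = (0.6000 + 0.3465 + 0.8880) / 3 = 0.612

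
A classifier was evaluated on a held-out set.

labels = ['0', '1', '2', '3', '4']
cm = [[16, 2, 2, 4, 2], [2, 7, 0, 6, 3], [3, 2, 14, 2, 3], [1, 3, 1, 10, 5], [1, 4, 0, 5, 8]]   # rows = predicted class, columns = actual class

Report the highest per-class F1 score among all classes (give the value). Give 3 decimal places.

Per-class F1 score (2·TP/(2·TP+FP+FN)):
  0: TP=16, FP=2+2+4+2=10, FN=2+3+1+1=7 → 32/49 = 0.6531
  1: TP=7, FP=2+0+6+3=11, FN=2+2+3+4=11 → 14/36 = 0.3889
  2: TP=14, FP=3+2+2+3=10, FN=2+0+1+0=3 → 28/41 = 0.6829
  3: TP=10, FP=1+3+1+5=10, FN=4+6+2+5=17 → 20/47 = 0.4255
  4: TP=8, FP=1+4+0+5=10, FN=2+3+3+5=13 → 16/39 = 0.4103
Highest is class '2' with F1 score = 0.683.

0.683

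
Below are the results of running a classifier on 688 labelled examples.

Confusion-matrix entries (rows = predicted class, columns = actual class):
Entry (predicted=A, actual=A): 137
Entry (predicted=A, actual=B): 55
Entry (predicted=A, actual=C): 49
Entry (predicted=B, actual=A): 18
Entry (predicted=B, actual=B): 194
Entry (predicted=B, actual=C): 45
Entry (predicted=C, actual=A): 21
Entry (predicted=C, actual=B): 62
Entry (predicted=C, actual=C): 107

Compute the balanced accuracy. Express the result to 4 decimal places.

0.6448

Balanced accuracy = mean of per-class recall.
  A: recall = 137/176 = 0.77841
  B: recall = 194/311 = 0.62379
  C: recall = 107/201 = 0.53234
Mean = (0.77841 + 0.62379 + 0.53234) / 3 = 0.6448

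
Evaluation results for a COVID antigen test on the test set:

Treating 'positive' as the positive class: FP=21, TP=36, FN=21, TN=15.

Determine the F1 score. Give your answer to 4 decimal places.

Precision = TP/(TP+FP) = 36/57 = 0.6316
Recall = TP/(TP+FN) = 36/57 = 0.6316
F1 = 2·TP/(2·TP+FP+FN) = 72/114 = 0.6316

0.6316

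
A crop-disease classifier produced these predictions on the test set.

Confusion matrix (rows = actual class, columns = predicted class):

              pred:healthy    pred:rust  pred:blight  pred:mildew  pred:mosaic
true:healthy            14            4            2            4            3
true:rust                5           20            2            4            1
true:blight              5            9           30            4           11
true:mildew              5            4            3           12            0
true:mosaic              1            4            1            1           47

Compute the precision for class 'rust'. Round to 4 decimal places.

0.4878

Take TP from the diagonal, FP from the rest of the 'rust' prediction marginal, FN from the rest of the 'rust' actual marginal.
precision = TP/(TP+FP).
rust: TP=20, FP=4+9+4+4=21 → 20/41 = 0.48780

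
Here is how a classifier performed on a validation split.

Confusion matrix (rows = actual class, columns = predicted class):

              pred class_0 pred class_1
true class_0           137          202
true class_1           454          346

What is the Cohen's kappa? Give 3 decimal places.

Observed agreement pₒ = trace/N = 483/1139 = 0.4241
Expected agreement pₑ = Σ (rowᵢ·colᵢ)/N² = (339·591 + 800·548)/1139² = 0.4924
κ = (pₒ − pₑ)/(1 − pₑ) = (0.4241 − 0.4924)/(1 − 0.4924) = -0.135

-0.135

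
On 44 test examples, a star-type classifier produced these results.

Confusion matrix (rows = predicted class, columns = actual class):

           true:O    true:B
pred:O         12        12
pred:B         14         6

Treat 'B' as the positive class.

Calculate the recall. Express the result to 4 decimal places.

0.3333

Recall = TP/(TP+FN) = 6/(6+12) = 6/18 = 0.3333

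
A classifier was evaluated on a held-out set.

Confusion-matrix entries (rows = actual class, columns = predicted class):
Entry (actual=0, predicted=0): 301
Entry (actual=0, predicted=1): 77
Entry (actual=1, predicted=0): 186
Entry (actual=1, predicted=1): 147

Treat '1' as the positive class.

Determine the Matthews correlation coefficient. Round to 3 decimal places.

MCC = (TP·TN − FP·FN) / √((TP+FP)(TP+FN)(TN+FP)(TN+FN))
Numerator = 147·301 − 77·186 = 29925
Denominator = √(224·333·378·487) = √13731342912 = 117180.8129
MCC = 29925 / 117180.8129 = 0.255

0.255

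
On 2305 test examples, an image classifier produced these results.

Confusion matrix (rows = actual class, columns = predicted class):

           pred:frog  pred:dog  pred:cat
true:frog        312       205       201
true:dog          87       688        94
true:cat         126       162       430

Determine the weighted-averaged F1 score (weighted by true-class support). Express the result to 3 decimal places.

Per-class F1 score (2·TP/(2·TP+FP+FN)):
  frog: TP=312, FP=87+126=213, FN=205+201=406 → 624/1243 = 0.5020
  dog: TP=688, FP=205+162=367, FN=87+94=181 → 1376/1924 = 0.7152
  cat: TP=430, FP=201+94=295, FN=126+162=288 → 860/1443 = 0.5960
Weighted-F1 score = Σ (supportᵢ/N)·F1 scoreᵢ with N=2305: (718/2305)·0.5020 + (869/2305)·0.7152 + (718/2305)·0.5960 = 0.612

0.612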